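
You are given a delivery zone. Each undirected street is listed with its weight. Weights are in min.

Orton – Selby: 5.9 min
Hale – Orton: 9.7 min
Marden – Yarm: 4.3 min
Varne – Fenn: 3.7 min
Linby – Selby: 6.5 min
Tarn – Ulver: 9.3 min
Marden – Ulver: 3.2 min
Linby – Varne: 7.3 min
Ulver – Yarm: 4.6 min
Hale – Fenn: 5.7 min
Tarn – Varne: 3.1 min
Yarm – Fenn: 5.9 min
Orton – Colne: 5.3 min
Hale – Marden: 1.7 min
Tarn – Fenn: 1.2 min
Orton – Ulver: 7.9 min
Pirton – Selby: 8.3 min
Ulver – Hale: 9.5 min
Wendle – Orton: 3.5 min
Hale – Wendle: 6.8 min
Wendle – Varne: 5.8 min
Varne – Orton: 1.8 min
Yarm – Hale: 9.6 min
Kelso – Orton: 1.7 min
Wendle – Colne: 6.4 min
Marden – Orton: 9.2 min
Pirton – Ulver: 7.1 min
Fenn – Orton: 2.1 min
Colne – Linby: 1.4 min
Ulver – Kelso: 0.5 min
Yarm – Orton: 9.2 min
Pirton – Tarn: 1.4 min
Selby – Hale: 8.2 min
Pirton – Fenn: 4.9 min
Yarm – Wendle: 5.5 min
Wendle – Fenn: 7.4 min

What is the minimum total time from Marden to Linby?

Settle nodes by increasing distance from Marden:
Marden: 0
Hale: 1.7  (via Marden)
Ulver: 3.2  (via Marden)
Kelso: 3.7  (via Ulver)
Yarm: 4.3  (via Marden)
Orton: 5.4  (via Kelso)
Varne: 7.2  (via Orton)
Fenn: 7.4  (via Hale)
Wendle: 8.5  (via Hale)
Tarn: 8.6  (via Fenn)
Selby: 9.9  (via Hale)
Pirton: 10  (via Tarn)
Colne: 10.7  (via Orton)
Linby: 12.1  (via Colne)
Shortest route: Marden → Ulver → Kelso → Orton → Colne → Linby = 12.1 min.

12.1 min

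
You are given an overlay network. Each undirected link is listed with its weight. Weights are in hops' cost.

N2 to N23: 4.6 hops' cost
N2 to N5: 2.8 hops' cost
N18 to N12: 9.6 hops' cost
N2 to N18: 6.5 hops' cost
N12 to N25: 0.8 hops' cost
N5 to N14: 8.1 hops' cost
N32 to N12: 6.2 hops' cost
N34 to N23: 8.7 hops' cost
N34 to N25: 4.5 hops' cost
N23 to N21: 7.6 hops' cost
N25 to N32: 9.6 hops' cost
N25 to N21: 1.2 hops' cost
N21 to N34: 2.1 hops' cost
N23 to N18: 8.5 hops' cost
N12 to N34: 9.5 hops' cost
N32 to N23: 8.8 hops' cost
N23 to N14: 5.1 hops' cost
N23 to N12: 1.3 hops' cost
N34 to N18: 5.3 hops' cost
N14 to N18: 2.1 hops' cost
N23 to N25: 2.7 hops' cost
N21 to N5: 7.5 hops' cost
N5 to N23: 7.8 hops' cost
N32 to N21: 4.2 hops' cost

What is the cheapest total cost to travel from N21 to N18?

Enumerating some paths:
N21–N25–N12–N23–N14–N18: 1.2+0.8+1.3+5.1+2.1 = 10.5
N21–N34–N18: 2.1+5.3 = 7.4
N21–N25–N34–N18: 1.2+4.5+5.3 = 11
The minimum is 7.4 hops' cost via N21–N34–N18.

7.4 hops' cost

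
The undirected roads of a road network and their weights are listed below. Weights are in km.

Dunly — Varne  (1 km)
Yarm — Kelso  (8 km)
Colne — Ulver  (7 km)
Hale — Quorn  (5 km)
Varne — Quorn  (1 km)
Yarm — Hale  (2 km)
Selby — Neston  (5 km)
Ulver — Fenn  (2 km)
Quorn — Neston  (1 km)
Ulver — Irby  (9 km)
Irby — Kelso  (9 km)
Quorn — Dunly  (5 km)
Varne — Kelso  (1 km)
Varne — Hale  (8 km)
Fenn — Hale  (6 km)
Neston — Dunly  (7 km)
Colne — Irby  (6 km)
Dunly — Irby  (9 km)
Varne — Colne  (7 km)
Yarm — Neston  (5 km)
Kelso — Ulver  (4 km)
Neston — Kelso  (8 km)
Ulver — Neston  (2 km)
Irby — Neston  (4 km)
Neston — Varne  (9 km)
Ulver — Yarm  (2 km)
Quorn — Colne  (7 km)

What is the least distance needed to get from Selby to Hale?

11 km

Settle nodes by increasing distance from Selby:
Selby: 0
Neston: 5  (via Selby)
Quorn: 6  (via Neston)
Varne: 7  (via Quorn)
Ulver: 7  (via Neston)
Kelso: 8  (via Varne)
Dunly: 8  (via Varne)
Irby: 9  (via Neston)
Fenn: 9  (via Ulver)
Yarm: 9  (via Ulver)
Hale: 11  (via Quorn)
Shortest route: Selby → Neston → Quorn → Hale = 11 km.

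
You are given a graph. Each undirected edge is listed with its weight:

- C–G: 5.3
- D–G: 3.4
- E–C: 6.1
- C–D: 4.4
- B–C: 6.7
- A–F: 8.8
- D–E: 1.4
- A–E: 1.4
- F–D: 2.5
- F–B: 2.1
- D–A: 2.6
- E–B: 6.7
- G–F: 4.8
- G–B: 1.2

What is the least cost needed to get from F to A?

5.1

Settle nodes by increasing distance from F:
F: 0
B: 2.1  (via F)
D: 2.5  (via F)
G: 3.3  (via B)
E: 3.9  (via D)
A: 5.1  (via D)
Shortest route: F–D–A = 5.1.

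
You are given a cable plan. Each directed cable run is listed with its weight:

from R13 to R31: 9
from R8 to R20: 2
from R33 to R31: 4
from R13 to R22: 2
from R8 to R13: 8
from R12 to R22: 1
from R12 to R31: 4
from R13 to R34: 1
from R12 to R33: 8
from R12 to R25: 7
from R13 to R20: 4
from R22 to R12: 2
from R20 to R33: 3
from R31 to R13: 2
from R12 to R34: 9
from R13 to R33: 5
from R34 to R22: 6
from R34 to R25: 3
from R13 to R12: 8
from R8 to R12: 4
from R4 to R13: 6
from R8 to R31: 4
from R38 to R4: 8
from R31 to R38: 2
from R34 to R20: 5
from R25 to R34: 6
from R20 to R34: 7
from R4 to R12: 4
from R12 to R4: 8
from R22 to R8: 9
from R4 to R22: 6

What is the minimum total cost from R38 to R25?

18

Settle nodes by increasing distance from R38:
R38: 0
R4: 8  (via R38)
R12: 12  (via R4)
R22: 13  (via R12)
R13: 14  (via R4)
R34: 15  (via R13)
R31: 16  (via R12)
R20: 18  (via R13)
R25: 18  (via R34)
Shortest route: R38–R4–R13–R34–R25 = 18.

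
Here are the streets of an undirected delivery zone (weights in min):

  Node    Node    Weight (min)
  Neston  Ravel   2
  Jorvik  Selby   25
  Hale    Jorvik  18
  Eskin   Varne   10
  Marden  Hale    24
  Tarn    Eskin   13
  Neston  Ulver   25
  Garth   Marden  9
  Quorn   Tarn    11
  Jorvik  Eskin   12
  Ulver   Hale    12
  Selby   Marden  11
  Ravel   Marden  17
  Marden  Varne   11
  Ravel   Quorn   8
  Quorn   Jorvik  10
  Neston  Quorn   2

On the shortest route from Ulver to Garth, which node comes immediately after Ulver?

Hale

Compare a few routes:
Ulver → Hale → Marden → Garth: 12+24+9 = 45
Ulver → Neston → Ravel → Marden → Garth: 25+2+17+9 = 53
Cheapest is Ulver → Hale → Marden → Garth at 45 min.
So from Ulver the first move is to Hale.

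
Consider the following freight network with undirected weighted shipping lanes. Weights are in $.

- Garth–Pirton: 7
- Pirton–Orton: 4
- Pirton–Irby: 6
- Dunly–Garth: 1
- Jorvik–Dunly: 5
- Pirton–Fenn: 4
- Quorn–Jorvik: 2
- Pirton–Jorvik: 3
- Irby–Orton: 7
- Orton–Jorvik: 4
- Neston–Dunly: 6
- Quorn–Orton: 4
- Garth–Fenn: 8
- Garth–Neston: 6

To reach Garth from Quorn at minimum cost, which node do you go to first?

Jorvik

Candidate routes:
Quorn → Jorvik → Pirton → Garth: 2+3+7 = 12
Quorn → Jorvik → Dunly → Garth: 2+5+1 = 8
Cheapest is Quorn → Jorvik → Dunly → Garth at $8.
So from Quorn the first move is to Jorvik.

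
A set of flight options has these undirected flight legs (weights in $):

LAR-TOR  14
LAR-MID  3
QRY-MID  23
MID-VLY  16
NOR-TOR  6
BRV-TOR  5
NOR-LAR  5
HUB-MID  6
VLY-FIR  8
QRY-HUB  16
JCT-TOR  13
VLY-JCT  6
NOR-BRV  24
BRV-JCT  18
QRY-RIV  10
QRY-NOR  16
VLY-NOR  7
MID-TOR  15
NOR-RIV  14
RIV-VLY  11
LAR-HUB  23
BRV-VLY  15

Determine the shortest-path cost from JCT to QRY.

Compare a few routes:
JCT - VLY - NOR - QRY: 6+7+16 = 29
JCT - VLY - RIV - QRY: 6+11+10 = 27
The minimum is $27 via JCT - VLY - RIV - QRY.

$27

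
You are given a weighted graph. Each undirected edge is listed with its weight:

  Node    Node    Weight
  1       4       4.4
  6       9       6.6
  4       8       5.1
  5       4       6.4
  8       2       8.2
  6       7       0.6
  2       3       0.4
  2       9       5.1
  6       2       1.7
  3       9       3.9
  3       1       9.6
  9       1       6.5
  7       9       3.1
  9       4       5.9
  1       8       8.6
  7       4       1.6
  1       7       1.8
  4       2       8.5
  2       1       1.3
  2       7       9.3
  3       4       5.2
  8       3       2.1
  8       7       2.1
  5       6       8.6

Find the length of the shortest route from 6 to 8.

2.7

Running Dijkstra from 6:
6: 0
7: 0.6  (via 6)
2: 1.7  (via 6)
3: 2.1  (via 2)
4: 2.2  (via 7)
1: 2.4  (via 7)
8: 2.7  (via 7)
Shortest route: 6 → 7 → 8 = 2.7.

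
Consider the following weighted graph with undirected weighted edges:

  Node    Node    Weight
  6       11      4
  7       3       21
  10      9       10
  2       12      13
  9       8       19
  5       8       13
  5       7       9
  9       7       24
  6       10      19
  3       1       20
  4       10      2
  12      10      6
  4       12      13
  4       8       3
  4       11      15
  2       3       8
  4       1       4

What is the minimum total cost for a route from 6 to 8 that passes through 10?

24

Best 6 to 10: 6–10 costing 19
Shortest 10→8: 10–4–8 = 5
Total via 10: 19 + 5 = 24.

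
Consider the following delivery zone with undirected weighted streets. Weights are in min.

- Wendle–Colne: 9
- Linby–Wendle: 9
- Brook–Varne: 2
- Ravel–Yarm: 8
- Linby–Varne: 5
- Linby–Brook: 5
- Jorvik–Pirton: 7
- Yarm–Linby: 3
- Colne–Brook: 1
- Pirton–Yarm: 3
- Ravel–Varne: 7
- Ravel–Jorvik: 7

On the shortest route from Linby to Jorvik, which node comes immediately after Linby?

Enumerating some paths:
Linby → Yarm → Pirton → Jorvik: 3+3+7 = 13
Linby → Yarm → Ravel → Jorvik: 3+8+7 = 18
Linby → Varne → Ravel → Jorvik: 5+7+7 = 19
Cheapest is Linby → Yarm → Pirton → Jorvik at 13 min.
So from Linby the first move is to Yarm.

Yarm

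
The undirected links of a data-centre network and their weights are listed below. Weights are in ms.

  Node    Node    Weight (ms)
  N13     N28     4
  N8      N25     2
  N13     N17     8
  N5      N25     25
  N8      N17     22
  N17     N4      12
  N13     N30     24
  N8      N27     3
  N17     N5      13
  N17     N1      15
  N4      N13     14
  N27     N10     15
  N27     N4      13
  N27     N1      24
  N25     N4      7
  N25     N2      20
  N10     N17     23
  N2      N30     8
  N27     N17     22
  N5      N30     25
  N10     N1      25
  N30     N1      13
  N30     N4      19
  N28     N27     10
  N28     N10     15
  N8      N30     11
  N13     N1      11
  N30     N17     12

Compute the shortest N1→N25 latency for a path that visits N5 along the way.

Shortest N1→N5: N1–N17–N5 = 28
Best N5 to N25: N5–N25 costing 25
Total via N5: 28 + 25 = 53 ms.

53 ms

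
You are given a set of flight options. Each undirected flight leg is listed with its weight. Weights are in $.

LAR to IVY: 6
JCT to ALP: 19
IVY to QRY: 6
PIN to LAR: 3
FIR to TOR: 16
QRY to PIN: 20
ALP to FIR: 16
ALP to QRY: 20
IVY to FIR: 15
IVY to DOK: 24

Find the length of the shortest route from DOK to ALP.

Enumerating some paths:
DOK - IVY - FIR - ALP: 24+15+16 = 55
DOK - IVY - QRY - ALP: 24+6+20 = 50
DOK - IVY - LAR - PIN - QRY - ALP: 24+6+3+20+20 = 73
Cheapest is DOK - IVY - QRY - ALP at $50.

$50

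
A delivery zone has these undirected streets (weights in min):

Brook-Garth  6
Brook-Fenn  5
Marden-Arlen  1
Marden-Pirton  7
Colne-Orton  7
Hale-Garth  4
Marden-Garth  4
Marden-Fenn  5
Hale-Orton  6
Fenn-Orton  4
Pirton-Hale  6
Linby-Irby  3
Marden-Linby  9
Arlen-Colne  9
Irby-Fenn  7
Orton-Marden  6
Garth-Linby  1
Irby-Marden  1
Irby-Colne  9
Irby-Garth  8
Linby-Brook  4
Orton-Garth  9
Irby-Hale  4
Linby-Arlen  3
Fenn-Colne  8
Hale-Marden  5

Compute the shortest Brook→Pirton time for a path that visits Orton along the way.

21 min

Best Brook to Orton: Brook–Fenn–Orton costing 9
Shortest Orton→Pirton: Orton–Hale–Pirton = 12
Total via Orton: 9 + 12 = 21 min.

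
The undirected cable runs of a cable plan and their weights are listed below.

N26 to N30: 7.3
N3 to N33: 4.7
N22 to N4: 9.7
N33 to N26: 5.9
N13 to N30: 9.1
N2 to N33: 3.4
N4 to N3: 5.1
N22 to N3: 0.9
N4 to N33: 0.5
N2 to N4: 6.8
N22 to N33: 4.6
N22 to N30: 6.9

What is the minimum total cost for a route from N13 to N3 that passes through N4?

Best N13 to N4: N13 → N30 → N22 → N33 → N4 costing 21.1
Best N4 to N3: N4 → N3 costing 5.1
Total via N4: 21.1 + 5.1 = 26.2.

26.2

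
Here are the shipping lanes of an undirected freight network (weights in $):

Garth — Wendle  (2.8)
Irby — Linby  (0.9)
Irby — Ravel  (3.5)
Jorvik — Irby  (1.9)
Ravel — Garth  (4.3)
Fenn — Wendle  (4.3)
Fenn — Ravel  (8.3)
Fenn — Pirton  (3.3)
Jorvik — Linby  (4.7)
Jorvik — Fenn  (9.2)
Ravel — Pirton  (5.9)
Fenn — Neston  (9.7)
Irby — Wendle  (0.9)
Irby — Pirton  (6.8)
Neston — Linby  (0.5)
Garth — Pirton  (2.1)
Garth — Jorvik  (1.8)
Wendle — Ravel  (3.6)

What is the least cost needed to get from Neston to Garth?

$5.1

Running Dijkstra from Neston:
Neston: 0
Linby: 0.5  (via Neston)
Irby: 1.4  (via Linby)
Wendle: 2.3  (via Irby)
Jorvik: 3.3  (via Irby)
Ravel: 4.9  (via Irby)
Garth: 5.1  (via Wendle)
Shortest route: Neston–Linby–Irby–Wendle–Garth = $5.1.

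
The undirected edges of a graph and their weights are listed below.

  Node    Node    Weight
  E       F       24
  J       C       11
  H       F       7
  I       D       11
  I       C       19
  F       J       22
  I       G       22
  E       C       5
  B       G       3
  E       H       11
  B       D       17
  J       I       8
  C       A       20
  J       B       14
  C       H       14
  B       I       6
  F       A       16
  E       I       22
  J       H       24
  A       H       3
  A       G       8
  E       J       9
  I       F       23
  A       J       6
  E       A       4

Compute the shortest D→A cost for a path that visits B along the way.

28

Best D to B: D–B costing 17
Best B to A: B–G–A costing 11
Total via B: 17 + 11 = 28.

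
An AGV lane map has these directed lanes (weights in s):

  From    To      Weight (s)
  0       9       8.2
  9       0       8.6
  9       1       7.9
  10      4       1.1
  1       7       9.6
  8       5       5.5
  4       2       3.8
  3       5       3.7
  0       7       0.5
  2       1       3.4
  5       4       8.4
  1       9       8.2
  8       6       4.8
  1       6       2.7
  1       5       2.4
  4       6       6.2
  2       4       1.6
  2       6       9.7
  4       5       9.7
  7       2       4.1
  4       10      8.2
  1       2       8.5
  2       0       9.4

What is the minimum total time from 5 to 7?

22.1 s

Settle nodes by increasing distance from 5:
5: 0
4: 8.4  (via 5)
2: 12.2  (via 4)
6: 14.6  (via 4)
1: 15.6  (via 2)
10: 16.6  (via 4)
0: 21.6  (via 2)
7: 22.1  (via 0)
Shortest route: 5 → 4 → 2 → 0 → 7 = 22.1 s.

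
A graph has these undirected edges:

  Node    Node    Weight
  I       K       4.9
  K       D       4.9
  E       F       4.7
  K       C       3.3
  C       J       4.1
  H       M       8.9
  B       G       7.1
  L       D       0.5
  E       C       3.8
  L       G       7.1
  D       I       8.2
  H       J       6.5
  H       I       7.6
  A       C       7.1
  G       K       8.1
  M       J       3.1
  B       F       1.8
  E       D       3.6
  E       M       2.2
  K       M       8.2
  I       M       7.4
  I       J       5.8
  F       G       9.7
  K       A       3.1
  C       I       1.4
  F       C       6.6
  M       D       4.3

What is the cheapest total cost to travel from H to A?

Shortest distances from H:
H: 0
J: 6.5  (via H)
I: 7.6  (via H)
M: 8.9  (via H)
C: 9  (via I)
E: 11.1  (via M)
K: 12.3  (via C)
D: 13.2  (via M)
L: 13.7  (via D)
A: 15.4  (via K)
Shortest route: H → I → C → K → A = 15.4.

15.4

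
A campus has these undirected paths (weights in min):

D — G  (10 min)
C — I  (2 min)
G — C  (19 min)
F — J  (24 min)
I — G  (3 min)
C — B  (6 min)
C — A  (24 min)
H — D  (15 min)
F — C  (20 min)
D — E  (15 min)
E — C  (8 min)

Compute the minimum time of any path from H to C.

Candidate routes:
H - D - G - I - C: 15+10+3+2 = 30
H - D - E - C: 15+15+8 = 38
The minimum is 30 min via H - D - G - I - C.

30 min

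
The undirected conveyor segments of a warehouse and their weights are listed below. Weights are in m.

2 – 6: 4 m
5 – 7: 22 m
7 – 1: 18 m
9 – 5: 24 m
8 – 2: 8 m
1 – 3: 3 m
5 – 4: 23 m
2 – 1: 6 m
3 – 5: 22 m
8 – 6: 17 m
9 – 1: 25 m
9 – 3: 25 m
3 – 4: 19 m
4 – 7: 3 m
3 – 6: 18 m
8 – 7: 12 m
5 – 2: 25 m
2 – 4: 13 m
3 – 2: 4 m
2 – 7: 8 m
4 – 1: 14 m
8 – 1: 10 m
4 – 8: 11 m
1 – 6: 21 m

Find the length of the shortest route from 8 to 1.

10 m

Shortest distances from 8:
8: 0
2: 8  (via 8)
1: 10  (via 8)
Shortest route: 8–1 = 10 m.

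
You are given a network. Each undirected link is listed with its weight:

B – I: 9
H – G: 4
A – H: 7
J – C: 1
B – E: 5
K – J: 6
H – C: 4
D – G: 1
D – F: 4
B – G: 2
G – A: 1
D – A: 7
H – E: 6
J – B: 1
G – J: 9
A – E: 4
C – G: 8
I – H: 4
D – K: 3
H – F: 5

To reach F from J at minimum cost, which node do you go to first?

B

Candidate routes:
J–B–G–D–F: 1+2+1+4 = 8
J–K–D–F: 6+3+4 = 13
J–C–H–F: 1+4+5 = 10
J–B–G–H–F: 1+2+4+5 = 12
Cheapest is J–B–G–D–F at 8.
So from J the first move is to B.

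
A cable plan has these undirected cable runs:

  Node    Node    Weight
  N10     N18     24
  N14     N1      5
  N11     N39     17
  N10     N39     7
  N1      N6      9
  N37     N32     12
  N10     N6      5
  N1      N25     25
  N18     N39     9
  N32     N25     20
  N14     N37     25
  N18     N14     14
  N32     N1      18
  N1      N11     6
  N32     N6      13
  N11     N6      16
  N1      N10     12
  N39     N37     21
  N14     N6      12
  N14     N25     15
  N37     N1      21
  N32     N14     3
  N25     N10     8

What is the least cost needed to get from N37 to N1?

Settle nodes by increasing distance from N37:
N37: 0
N32: 12  (via N37)
N14: 15  (via N32)
N1: 20  (via N14)
Shortest route: N37 → N32 → N14 → N1 = 20.

20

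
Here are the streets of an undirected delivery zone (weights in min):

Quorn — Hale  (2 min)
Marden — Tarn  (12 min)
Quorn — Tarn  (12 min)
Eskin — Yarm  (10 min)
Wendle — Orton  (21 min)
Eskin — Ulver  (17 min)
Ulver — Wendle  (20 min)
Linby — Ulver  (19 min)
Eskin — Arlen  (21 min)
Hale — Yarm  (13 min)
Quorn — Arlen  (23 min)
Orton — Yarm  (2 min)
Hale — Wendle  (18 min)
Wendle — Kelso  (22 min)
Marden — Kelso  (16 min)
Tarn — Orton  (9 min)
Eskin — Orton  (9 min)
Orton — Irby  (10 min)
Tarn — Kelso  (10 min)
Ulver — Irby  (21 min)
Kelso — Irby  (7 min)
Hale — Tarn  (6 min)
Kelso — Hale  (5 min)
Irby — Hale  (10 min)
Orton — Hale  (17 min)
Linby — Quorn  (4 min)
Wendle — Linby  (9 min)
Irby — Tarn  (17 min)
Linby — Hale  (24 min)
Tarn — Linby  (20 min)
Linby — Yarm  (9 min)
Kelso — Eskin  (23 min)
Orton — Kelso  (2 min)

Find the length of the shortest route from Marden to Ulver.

Enumerating some paths:
Marden - Kelso - Orton - Eskin - Ulver: 16+2+9+17 = 44
Marden - Tarn - Hale - Quorn - Linby - Ulver: 12+6+2+4+19 = 43
Marden - Kelso - Irby - Ulver: 16+7+21 = 44
Cheapest is Marden - Tarn - Hale - Quorn - Linby - Ulver at 43 min.

43 min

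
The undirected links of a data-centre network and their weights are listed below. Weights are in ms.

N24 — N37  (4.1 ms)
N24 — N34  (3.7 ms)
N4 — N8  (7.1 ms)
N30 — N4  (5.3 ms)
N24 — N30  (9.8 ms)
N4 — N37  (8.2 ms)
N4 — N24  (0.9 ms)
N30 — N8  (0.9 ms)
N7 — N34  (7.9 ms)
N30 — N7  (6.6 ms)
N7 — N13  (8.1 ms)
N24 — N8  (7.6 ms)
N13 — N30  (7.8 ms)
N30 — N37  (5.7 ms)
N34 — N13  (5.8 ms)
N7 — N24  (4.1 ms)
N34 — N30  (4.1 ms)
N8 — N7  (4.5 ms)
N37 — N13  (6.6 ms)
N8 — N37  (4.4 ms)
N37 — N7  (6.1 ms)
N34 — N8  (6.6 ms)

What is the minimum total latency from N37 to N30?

Shortest distances from N37:
N37: 0
N24: 4.1  (via N37)
N8: 4.4  (via N37)
N4: 5  (via N24)
N30: 5.3  (via N8)
Shortest route: N37 → N8 → N30 = 5.3 ms.

5.3 ms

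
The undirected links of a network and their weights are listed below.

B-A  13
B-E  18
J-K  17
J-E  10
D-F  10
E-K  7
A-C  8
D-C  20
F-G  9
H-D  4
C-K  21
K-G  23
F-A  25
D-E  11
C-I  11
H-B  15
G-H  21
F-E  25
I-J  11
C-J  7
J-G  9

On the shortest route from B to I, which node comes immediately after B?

A

Compare a few routes:
B–A–C–I: 13+8+11 = 32
B–E–J–I: 18+10+11 = 39
B–E–J–C–I: 18+10+7+11 = 46
B–A–C–J–I: 13+8+7+11 = 39
The minimum is 32 via B–A–C–I.
So from B the first move is to A.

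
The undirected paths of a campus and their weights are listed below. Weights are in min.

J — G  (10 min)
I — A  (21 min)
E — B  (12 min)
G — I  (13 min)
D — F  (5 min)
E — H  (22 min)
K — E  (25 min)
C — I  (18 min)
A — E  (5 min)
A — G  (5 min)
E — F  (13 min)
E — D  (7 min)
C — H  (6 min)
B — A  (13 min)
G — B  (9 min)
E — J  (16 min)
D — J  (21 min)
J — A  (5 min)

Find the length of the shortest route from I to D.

Candidate routes:
I → A → E → D: 21+5+7 = 33
I → G → A → E → D: 13+5+5+7 = 30
The minimum is 30 min via I → G → A → E → D.

30 min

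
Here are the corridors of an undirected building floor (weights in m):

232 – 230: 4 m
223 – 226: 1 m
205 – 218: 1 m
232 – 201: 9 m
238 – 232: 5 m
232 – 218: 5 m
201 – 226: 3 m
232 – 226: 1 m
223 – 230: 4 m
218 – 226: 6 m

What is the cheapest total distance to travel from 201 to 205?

Running Dijkstra from 201:
201: 0
226: 3  (via 201)
232: 4  (via 226)
223: 4  (via 226)
230: 8  (via 232)
218: 9  (via 226)
238: 9  (via 232)
205: 10  (via 218)
Shortest route: 201–226–218–205 = 10 m.

10 m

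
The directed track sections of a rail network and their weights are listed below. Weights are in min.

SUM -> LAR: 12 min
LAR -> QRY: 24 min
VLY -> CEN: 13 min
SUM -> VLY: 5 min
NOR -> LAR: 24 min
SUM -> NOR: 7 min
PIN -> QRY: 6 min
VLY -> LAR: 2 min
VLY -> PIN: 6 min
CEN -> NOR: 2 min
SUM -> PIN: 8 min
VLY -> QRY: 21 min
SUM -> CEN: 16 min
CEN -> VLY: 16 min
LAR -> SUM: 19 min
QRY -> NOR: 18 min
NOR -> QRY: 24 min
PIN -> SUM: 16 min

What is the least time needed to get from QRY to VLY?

66 min

Enumerating some paths:
QRY - NOR - LAR - SUM - CEN - VLY: 18+24+19+16+16 = 93
QRY - NOR - LAR - SUM - VLY: 18+24+19+5 = 66
The minimum is 66 min via QRY - NOR - LAR - SUM - VLY.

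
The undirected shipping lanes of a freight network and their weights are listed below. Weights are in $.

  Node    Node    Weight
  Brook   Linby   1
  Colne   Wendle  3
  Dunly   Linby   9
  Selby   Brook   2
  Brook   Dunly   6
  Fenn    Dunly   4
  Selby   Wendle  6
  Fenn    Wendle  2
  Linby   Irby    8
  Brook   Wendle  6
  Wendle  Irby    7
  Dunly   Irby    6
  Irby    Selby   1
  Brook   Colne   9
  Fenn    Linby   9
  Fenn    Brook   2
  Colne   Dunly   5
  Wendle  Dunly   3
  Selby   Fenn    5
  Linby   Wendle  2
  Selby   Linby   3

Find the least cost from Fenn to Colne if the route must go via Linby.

$8

Best Fenn to Linby: Fenn–Brook–Linby costing 3
Shortest Linby→Colne: Linby–Wendle–Colne = 5
Total via Linby: 3 + 5 = $8.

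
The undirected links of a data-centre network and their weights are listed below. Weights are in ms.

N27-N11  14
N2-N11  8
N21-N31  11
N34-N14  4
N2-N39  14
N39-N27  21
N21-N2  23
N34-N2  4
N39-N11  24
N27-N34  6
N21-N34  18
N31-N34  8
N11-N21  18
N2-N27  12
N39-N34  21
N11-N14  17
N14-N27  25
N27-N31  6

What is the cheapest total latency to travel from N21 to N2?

22 ms

Running Dijkstra from N21:
N21: 0
N31: 11  (via N21)
N27: 17  (via N31)
N11: 18  (via N21)
N34: 18  (via N21)
N2: 22  (via N34)
Shortest route: N21 → N34 → N2 = 22 ms.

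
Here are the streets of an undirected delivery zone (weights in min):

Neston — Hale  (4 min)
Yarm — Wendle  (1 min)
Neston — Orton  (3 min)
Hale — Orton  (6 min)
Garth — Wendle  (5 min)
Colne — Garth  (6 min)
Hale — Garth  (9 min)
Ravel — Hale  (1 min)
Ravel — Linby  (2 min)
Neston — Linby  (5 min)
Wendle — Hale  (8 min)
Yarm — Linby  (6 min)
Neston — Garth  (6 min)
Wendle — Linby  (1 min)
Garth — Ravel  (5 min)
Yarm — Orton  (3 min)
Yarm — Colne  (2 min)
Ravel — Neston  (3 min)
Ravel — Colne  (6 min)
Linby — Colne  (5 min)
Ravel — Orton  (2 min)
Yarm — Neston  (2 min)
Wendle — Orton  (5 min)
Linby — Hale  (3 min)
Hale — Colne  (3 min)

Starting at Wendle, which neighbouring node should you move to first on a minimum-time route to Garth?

Compare a few routes:
Wendle → Yarm → Colne → Garth: 1+2+6 = 9
Wendle → Garth: 5 = 5
Wendle → Linby → Ravel → Garth: 1+2+5 = 8
Wendle → Yarm → Neston → Garth: 1+2+6 = 9
The minimum is 5 min via Wendle → Garth.
So from Wendle the first move is to Garth.

Garth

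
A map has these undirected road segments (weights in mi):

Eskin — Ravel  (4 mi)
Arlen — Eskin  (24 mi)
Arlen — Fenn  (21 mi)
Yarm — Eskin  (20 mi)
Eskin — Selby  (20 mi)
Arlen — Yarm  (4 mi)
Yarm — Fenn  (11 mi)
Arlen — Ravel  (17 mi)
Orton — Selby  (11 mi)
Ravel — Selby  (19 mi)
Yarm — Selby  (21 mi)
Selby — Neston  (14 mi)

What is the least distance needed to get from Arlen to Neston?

39 mi

Running Dijkstra from Arlen:
Arlen: 0
Yarm: 4  (via Arlen)
Fenn: 15  (via Yarm)
Ravel: 17  (via Arlen)
Eskin: 21  (via Ravel)
Selby: 25  (via Yarm)
Orton: 36  (via Selby)
Neston: 39  (via Selby)
Shortest route: Arlen → Yarm → Selby → Neston = 39 mi.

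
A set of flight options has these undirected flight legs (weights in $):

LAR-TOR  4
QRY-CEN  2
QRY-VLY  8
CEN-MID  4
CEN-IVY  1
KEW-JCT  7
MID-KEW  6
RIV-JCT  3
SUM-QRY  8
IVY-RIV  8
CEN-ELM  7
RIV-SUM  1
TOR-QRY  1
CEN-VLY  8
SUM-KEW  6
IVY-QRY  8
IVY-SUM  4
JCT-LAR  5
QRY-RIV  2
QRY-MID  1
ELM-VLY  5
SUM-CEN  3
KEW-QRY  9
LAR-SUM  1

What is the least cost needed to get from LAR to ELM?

$11

Shortest distances from LAR:
LAR: 0
SUM: 1  (via LAR)
RIV: 2  (via SUM)
CEN: 4  (via SUM)
TOR: 4  (via LAR)
QRY: 4  (via RIV)
IVY: 5  (via SUM)
JCT: 5  (via LAR)
MID: 5  (via QRY)
KEW: 7  (via SUM)
ELM: 11  (via CEN)
Shortest route: LAR–SUM–CEN–ELM = $11.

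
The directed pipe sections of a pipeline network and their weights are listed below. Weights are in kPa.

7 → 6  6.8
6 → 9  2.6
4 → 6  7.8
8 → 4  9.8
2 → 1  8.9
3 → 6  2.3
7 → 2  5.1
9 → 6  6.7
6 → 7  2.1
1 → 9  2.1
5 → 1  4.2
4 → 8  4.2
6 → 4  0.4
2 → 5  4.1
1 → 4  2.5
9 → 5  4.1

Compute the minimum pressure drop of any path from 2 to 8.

Running Dijkstra from 2:
2: 0
5: 4.1  (via 2)
1: 8.3  (via 5)
9: 10.4  (via 1)
4: 10.8  (via 1)
8: 15  (via 4)
Shortest route: 2 → 5 → 1 → 4 → 8 = 15 kPa.

15 kPa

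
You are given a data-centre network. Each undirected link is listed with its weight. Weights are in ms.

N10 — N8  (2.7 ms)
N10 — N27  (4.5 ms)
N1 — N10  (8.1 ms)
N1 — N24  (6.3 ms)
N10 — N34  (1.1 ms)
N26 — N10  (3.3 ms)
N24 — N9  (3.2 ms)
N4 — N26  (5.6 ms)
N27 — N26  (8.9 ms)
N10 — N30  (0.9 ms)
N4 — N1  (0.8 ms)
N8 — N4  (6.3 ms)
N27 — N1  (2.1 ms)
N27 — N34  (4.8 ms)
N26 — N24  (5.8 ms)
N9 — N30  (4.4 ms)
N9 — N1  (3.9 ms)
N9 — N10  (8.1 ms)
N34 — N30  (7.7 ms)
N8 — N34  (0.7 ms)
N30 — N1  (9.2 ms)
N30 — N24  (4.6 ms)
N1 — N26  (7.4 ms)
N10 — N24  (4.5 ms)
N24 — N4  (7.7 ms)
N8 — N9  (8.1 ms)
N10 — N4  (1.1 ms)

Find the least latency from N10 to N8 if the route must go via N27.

Shortest N10→N27: N10 → N4 → N1 → N27 = 4
Best N27 to N8: N27 → N34 → N8 costing 5.5
Total via N27: 4 + 5.5 = 9.5 ms.

9.5 ms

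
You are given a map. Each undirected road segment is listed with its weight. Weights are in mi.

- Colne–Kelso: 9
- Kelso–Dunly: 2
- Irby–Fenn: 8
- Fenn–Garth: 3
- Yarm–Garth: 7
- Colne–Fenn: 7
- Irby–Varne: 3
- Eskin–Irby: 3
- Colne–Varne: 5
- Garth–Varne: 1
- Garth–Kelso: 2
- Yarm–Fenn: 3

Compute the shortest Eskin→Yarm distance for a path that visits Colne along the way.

21 mi

Shortest Eskin→Colne: Eskin → Irby → Varne → Colne = 11
Shortest Colne→Yarm: Colne → Fenn → Yarm = 10
Total via Colne: 11 + 10 = 21 mi.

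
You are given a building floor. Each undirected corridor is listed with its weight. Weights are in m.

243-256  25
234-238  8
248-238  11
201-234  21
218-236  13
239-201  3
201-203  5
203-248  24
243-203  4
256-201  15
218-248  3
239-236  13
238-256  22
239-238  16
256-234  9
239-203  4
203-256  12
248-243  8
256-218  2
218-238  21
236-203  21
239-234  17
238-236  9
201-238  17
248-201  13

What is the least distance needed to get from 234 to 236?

Candidate routes:
234 - 238 - 236: 8+9 = 17
234 - 256 - 218 - 236: 9+2+13 = 24
Cheapest is 234 - 238 - 236 at 17 m.

17 m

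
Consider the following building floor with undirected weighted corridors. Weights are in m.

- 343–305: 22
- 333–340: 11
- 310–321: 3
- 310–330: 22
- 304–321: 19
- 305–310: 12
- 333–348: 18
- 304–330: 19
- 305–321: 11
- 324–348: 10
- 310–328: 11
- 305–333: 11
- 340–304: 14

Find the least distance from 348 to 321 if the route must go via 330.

87 m

Shortest 348→330: 348 → 333 → 340 → 304 → 330 = 62
Shortest 330→321: 330 → 310 → 321 = 25
Total via 330: 62 + 25 = 87 m.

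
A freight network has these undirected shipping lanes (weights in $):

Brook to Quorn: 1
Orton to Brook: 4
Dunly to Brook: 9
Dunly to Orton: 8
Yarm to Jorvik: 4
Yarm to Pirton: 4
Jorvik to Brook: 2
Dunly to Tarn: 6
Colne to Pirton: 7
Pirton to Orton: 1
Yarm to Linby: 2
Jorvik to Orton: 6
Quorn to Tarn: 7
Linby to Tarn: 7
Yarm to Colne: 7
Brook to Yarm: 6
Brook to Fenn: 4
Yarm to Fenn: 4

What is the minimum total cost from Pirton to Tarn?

$13

Running Dijkstra from Pirton:
Pirton: 0
Orton: 1  (via Pirton)
Yarm: 4  (via Pirton)
Brook: 5  (via Orton)
Quorn: 6  (via Brook)
Linby: 6  (via Yarm)
Jorvik: 7  (via Orton)
Colne: 7  (via Pirton)
Fenn: 8  (via Yarm)
Dunly: 9  (via Orton)
Tarn: 13  (via Quorn)
Shortest route: Pirton–Orton–Brook–Quorn–Tarn = $13.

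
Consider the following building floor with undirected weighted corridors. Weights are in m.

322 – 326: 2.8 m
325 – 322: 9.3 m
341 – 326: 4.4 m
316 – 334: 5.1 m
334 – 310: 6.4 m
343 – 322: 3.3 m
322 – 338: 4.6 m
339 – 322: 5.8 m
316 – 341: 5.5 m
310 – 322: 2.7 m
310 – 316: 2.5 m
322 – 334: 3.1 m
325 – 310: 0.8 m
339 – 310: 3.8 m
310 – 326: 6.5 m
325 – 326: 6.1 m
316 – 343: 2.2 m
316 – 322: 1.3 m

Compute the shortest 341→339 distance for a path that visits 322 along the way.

Best 341 to 322: 341 → 316 → 322 costing 6.8
Shortest 322→339: 322 → 339 = 5.8
Total via 322: 6.8 + 5.8 = 12.6 m.

12.6 m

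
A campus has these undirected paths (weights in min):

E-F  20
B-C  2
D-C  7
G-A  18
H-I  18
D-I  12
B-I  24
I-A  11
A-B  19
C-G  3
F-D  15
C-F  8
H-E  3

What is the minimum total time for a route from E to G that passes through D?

43 min

Best E to D: E → H → I → D costing 33
Best D to G: D → C → G costing 10
Total via D: 33 + 10 = 43 min.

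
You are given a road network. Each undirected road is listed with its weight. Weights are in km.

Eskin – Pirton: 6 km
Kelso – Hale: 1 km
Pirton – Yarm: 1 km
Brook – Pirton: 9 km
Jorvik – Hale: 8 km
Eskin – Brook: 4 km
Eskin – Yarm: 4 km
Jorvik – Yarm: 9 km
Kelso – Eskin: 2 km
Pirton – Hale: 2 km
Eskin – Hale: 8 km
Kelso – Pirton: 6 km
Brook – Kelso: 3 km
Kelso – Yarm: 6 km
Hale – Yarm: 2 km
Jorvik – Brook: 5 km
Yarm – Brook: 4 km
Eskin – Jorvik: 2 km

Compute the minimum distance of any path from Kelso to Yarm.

Compare a few routes:
Kelso - Hale - Yarm: 1+2 = 3
Kelso - Hale - Pirton - Yarm: 1+2+1 = 4
Kelso - Eskin - Yarm: 2+4 = 6
Cheapest is Kelso - Hale - Yarm at 3 km.

3 km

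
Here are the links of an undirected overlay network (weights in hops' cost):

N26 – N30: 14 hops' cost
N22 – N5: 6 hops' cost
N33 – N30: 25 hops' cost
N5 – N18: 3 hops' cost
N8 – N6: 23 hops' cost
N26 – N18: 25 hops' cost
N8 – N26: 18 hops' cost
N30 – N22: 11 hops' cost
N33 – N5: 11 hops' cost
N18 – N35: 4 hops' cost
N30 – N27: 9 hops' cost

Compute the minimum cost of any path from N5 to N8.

Shortest distances from N5:
N5: 0
N18: 3  (via N5)
N22: 6  (via N5)
N35: 7  (via N18)
N33: 11  (via N5)
N30: 17  (via N22)
N27: 26  (via N30)
N26: 28  (via N18)
N8: 46  (via N26)
Shortest route: N5–N18–N26–N8 = 46 hops' cost.

46 hops' cost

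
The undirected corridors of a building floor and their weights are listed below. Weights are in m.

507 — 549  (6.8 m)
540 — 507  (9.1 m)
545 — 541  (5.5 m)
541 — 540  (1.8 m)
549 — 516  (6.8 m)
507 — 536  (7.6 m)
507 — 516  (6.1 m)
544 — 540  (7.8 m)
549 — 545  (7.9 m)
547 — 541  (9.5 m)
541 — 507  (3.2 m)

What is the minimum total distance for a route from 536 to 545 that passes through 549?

22.3 m

Shortest 536→549: 536 → 507 → 549 = 14.4
Shortest 549→545: 549 → 545 = 7.9
Total via 549: 14.4 + 7.9 = 22.3 m.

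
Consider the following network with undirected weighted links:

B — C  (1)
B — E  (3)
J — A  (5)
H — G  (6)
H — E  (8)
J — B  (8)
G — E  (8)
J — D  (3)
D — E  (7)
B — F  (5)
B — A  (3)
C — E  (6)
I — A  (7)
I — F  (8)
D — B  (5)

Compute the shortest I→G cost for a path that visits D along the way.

Shortest I→D: I–A–B–D = 15
Best D to G: D–E–G costing 15
Total via D: 15 + 15 = 30.

30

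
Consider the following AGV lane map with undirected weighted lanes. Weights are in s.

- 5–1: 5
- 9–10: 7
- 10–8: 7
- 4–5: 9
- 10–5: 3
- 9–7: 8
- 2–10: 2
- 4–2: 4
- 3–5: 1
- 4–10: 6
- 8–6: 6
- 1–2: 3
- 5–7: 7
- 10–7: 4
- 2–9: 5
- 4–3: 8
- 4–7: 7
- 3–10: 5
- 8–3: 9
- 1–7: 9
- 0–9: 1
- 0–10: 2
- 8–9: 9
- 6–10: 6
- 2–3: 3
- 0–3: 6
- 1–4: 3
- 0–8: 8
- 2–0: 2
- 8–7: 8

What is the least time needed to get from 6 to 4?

12 s

Candidate routes:
6–10–0–2–4: 6+2+2+4 = 14
6–10–4: 6+6 = 12
Cheapest is 6–10–4 at 12 s.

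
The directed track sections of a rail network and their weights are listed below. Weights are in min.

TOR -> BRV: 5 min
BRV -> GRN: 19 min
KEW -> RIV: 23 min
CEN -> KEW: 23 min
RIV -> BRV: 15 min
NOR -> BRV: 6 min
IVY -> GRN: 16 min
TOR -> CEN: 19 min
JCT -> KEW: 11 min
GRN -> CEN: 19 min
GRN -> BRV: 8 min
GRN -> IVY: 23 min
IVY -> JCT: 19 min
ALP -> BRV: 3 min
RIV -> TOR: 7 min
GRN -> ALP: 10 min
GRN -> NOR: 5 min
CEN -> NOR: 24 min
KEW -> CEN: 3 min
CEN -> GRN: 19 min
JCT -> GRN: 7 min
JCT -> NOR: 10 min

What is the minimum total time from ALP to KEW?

64 min

Compare a few routes:
ALP–BRV–GRN–CEN–KEW: 3+19+19+23 = 64
ALP–BRV–GRN–IVY–JCT–KEW: 3+19+23+19+11 = 75
Cheapest is ALP–BRV–GRN–CEN–KEW at 64 min.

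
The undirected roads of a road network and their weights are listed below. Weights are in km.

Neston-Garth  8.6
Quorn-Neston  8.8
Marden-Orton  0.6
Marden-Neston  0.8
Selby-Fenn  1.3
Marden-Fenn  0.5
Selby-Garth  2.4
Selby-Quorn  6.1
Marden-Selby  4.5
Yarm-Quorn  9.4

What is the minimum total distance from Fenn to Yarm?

Settle nodes by increasing distance from Fenn:
Fenn: 0
Marden: 0.5  (via Fenn)
Orton: 1.1  (via Marden)
Selby: 1.3  (via Fenn)
Neston: 1.3  (via Marden)
Garth: 3.7  (via Selby)
Quorn: 7.4  (via Selby)
Yarm: 16.8  (via Quorn)
Shortest route: Fenn–Selby–Quorn–Yarm = 16.8 km.

16.8 km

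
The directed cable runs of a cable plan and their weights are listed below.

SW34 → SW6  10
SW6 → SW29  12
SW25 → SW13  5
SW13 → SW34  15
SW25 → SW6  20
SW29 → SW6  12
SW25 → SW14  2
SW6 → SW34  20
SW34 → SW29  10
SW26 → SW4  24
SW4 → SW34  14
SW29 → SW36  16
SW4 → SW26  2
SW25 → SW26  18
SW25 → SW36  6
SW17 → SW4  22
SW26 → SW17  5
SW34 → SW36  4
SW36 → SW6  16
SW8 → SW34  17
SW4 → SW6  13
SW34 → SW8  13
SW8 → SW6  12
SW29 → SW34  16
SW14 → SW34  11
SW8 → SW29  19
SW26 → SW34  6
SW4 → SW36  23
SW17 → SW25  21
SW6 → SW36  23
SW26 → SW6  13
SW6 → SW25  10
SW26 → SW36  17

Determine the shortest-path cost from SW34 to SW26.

Running Dijkstra from SW34:
SW34: 0
SW36: 4  (via SW34)
SW6: 10  (via SW34)
SW29: 10  (via SW34)
SW8: 13  (via SW34)
SW25: 20  (via SW6)
SW14: 22  (via SW25)
SW13: 25  (via SW25)
SW26: 38  (via SW25)
Shortest route: SW34 → SW6 → SW25 → SW26 = 38.

38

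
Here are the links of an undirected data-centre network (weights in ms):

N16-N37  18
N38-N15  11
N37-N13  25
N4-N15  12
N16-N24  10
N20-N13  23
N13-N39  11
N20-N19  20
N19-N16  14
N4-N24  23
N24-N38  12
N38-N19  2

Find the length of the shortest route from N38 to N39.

56 ms

Enumerating some paths:
N38 → N19 → N20 → N13 → N39: 2+20+23+11 = 56
N38 → N19 → N16 → N37 → N13 → N39: 2+14+18+25+11 = 70
Cheapest is N38 → N19 → N20 → N13 → N39 at 56 ms.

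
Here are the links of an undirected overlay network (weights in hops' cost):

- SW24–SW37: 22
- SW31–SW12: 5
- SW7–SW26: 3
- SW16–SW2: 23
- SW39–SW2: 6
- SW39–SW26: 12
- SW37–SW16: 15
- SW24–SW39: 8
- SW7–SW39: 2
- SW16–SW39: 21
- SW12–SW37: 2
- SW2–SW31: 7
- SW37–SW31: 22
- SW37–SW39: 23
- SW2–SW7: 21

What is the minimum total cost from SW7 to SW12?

20 hops' cost

Settle nodes by increasing distance from SW7:
SW7: 0
SW39: 2  (via SW7)
SW26: 3  (via SW7)
SW2: 8  (via SW39)
SW24: 10  (via SW39)
SW31: 15  (via SW2)
SW12: 20  (via SW31)
Shortest route: SW7 → SW39 → SW2 → SW31 → SW12 = 20 hops' cost.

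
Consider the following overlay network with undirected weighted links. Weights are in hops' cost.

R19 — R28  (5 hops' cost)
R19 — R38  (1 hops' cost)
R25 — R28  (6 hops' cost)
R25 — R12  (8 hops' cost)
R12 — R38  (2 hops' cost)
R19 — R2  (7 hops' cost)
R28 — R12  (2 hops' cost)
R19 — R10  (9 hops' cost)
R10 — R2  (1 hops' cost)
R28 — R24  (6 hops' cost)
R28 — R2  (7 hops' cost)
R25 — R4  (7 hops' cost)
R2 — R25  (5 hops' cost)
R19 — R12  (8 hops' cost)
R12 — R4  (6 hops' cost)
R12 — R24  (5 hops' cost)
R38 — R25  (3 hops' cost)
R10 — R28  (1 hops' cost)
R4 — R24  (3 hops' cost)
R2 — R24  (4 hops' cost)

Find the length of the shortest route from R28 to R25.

6 hops' cost

Candidate routes:
R28 - R25: 6 = 6
R28 - R10 - R2 - R25: 1+1+5 = 7
The minimum is 6 hops' cost via R28 - R25.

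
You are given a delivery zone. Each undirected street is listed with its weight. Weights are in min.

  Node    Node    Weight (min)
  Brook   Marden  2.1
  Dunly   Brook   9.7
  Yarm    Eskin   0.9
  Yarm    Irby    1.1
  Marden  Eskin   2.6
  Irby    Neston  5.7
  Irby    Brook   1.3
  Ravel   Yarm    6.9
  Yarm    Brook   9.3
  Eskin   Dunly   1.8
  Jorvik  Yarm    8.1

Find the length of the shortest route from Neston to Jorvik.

Settle nodes by increasing distance from Neston:
Neston: 0
Irby: 5.7  (via Neston)
Yarm: 6.8  (via Irby)
Brook: 7  (via Irby)
Eskin: 7.7  (via Yarm)
Marden: 9.1  (via Brook)
Dunly: 9.5  (via Eskin)
Ravel: 13.7  (via Yarm)
Jorvik: 14.9  (via Yarm)
Shortest route: Neston–Irby–Yarm–Jorvik = 14.9 min.

14.9 min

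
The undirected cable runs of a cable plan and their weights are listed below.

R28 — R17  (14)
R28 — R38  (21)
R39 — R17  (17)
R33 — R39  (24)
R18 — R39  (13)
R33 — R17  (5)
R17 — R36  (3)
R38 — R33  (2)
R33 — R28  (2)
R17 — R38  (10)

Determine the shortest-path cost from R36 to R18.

33

Enumerating some paths:
R36 - R17 - R38 - R33 - R39 - R18: 3+10+2+24+13 = 52
R36 - R17 - R39 - R18: 3+17+13 = 33
R36 - R17 - R33 - R39 - R18: 3+5+24+13 = 45
Cheapest is R36 - R17 - R39 - R18 at 33.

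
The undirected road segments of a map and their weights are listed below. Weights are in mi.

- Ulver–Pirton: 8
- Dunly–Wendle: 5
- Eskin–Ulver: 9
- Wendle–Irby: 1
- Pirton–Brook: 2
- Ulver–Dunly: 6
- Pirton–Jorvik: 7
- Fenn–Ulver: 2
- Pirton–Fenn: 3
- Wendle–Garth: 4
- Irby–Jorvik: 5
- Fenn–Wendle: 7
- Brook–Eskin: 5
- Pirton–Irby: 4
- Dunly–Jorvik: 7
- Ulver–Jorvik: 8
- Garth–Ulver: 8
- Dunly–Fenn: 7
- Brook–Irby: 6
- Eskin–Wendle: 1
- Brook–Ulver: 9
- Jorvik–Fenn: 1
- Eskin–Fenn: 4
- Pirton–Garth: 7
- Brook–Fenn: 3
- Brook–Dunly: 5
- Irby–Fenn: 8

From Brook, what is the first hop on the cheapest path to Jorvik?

Candidate routes:
Brook - Eskin - Fenn - Jorvik: 5+4+1 = 10
Brook - Pirton - Fenn - Jorvik: 2+3+1 = 6
Brook - Pirton - Jorvik: 2+7 = 9
Brook - Fenn - Jorvik: 3+1 = 4
Cheapest is Brook - Fenn - Jorvik at 4 mi.
So from Brook the first move is to Fenn.

Fenn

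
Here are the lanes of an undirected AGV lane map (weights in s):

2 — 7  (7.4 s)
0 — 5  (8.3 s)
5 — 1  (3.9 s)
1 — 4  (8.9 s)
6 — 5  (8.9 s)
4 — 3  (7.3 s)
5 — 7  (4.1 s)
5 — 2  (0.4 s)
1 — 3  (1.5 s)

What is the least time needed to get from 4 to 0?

Settle nodes by increasing distance from 4:
4: 0
3: 7.3  (via 4)
1: 8.8  (via 3)
5: 12.7  (via 1)
2: 13.1  (via 5)
7: 16.8  (via 5)
0: 21  (via 5)
Shortest route: 4 → 3 → 1 → 5 → 0 = 21 s.

21 s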